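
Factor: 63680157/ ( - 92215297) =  -3^2*31^( - 1 ) * 61^1*71^ ( - 1 )*193^1*601^1*41897^( - 1 ) 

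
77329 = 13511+63818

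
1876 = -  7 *( - 268)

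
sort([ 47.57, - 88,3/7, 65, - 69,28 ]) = [ - 88, - 69,3/7,28, 47.57  ,  65]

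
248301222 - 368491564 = - 120190342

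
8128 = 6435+1693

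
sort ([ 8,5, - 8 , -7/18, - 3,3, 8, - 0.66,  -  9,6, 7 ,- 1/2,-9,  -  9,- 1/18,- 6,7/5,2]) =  [-9, - 9,  -  9,-8,  -  6 ,-3, - 0.66 , - 1/2, - 7/18, - 1/18,7/5, 2,3 , 5, 6,7,8,8]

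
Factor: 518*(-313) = -162134  =  - 2^1*7^1*37^1*313^1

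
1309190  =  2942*445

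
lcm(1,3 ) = 3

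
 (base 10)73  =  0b1001001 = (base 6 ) 201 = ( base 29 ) 2F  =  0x49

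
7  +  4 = 11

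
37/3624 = 37/3624 = 0.01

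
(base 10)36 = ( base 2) 100100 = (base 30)16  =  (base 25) 1b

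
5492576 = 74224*74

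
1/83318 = 1/83318 = 0.00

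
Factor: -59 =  - 59^1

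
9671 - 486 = 9185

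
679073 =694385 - 15312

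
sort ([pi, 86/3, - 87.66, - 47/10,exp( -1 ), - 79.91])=[ - 87.66, - 79.91,-47/10, exp( - 1 ), pi,86/3]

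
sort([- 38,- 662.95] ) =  [ - 662.95,-38] 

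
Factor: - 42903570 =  - 2^1*3^1 * 5^1 * 1430119^1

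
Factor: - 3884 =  - 2^2*971^1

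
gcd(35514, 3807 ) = 9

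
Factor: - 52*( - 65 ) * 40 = 135200 = 2^5 * 5^2 * 13^2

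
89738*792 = 71072496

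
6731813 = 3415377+3316436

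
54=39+15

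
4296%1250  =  546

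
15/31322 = 15/31322=   0.00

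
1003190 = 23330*43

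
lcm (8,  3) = 24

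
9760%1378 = 114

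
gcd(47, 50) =1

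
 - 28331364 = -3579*7916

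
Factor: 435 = 3^1 * 5^1* 29^1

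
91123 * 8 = 728984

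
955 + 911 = 1866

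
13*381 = 4953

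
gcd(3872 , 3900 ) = 4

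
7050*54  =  380700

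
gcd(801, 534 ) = 267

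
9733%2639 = 1816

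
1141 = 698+443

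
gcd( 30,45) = 15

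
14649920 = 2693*5440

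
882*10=8820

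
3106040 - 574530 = 2531510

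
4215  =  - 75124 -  - 79339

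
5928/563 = 5928/563  =  10.53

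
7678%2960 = 1758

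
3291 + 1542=4833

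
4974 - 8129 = -3155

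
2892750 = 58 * 49875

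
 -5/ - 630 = 1/126 = 0.01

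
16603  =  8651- - 7952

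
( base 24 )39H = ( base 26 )2NB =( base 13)b7b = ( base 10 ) 1961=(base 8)3651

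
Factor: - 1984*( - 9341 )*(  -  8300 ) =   -  153820115200= - 2^8*5^2*31^1*83^1 * 9341^1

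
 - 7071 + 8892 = 1821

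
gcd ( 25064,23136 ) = 1928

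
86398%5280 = 1918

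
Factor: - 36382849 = -23^1*29^1*54547^1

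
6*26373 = 158238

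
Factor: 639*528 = 337392 = 2^4*3^3*11^1*71^1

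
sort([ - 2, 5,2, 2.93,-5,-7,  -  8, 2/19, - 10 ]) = [ - 10, - 8, - 7, -5 , - 2, 2/19, 2, 2.93, 5]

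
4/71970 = 2/35985 = 0.00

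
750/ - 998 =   -  1 + 124/499 = - 0.75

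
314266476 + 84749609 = 399016085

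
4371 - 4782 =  - 411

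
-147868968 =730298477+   -  878167445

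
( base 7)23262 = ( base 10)5973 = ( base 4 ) 1131111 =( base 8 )13525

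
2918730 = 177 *16490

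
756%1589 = 756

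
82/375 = 82/375 =0.22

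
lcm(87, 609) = 609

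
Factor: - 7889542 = - 2^1*857^1*4603^1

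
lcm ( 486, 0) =0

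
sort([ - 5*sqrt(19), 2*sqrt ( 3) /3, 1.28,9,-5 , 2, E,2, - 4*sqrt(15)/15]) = [ - 5*sqrt( 19),  -  5,-4*sqrt(15 ) /15 , 2*sqrt(3 ) /3, 1.28, 2, 2, E, 9 ] 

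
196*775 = 151900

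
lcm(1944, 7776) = 7776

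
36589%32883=3706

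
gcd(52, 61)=1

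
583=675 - 92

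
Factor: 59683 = 13^1*4591^1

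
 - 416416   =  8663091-9079507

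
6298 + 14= 6312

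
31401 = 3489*9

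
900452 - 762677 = 137775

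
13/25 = 13/25=0.52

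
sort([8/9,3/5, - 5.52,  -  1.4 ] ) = [ - 5.52, - 1.4 , 3/5 , 8/9]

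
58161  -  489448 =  - 431287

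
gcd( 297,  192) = 3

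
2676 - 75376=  - 72700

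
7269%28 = 17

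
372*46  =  17112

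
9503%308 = 263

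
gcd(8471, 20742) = 1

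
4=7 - 3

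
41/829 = 41/829 = 0.05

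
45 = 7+38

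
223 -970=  - 747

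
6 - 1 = 5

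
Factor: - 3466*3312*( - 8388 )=96289140096 = 2^7 * 3^4  *23^1*233^1* 1733^1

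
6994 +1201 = 8195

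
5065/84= 60 + 25/84 = 60.30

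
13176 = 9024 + 4152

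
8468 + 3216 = 11684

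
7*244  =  1708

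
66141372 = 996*66407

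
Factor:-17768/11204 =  - 2^1*2221^1 * 2801^(  -  1 ) = -  4442/2801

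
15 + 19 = 34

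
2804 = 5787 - 2983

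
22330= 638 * 35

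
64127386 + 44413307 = 108540693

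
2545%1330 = 1215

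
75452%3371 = 1290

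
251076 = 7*35868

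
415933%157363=101207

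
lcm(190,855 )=1710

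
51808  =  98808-47000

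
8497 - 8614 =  - 117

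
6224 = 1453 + 4771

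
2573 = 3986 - 1413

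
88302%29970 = 28362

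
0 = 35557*0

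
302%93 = 23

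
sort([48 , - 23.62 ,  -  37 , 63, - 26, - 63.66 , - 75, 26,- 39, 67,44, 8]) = [-75, - 63.66 , - 39,-37,-26, - 23.62,8 , 26, 44, 48,63, 67 ] 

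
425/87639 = 425/87639= 0.00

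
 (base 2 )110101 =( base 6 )125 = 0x35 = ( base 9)58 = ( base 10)53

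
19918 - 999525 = -979607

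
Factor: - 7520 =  - 2^5 * 5^1*47^1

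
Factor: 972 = 2^2*3^5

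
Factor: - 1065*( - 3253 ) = 3^1 * 5^1*71^1*3253^1 = 3464445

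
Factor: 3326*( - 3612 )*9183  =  -110320080696 =-2^3*3^2*7^1*43^1*1663^1 *3061^1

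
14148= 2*7074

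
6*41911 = 251466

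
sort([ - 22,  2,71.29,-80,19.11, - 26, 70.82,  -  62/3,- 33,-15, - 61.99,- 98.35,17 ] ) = [  -  98.35,-80, - 61.99, - 33 , - 26, - 22, - 62/3, - 15 , 2,17, 19.11,70.82,71.29 ] 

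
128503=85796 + 42707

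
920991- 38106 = 882885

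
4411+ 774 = 5185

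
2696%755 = 431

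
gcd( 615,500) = 5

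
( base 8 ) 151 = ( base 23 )4D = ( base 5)410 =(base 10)105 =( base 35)30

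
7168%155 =38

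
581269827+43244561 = 624514388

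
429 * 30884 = 13249236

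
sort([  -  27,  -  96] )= [ - 96 , - 27] 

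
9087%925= 762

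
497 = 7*71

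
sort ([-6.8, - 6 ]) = [ - 6.8,-6 ]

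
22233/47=22233/47 = 473.04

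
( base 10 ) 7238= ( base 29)8HH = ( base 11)5490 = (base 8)16106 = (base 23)dfg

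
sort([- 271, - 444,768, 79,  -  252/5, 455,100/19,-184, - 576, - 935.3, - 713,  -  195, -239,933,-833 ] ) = [  -  935.3,-833, - 713, - 576, -444, - 271, - 239,- 195, - 184, - 252/5,100/19, 79,455, 768, 933]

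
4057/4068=4057/4068=1.00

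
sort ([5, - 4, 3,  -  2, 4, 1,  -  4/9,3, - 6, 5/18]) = [ -6, -4,-2, - 4/9,5/18, 1, 3,3, 4,5 ]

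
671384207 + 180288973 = 851673180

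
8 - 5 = 3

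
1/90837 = 1/90837 = 0.00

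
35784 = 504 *71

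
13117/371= 13117/371 = 35.36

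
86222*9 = 775998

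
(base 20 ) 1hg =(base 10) 756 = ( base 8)1364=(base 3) 1001000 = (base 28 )r0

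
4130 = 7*590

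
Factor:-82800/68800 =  - 207/172 = - 2^( - 2)*3^2*23^1*43^( - 1)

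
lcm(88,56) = 616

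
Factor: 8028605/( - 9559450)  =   - 2^ ( - 1 )*5^ ( - 1 )*13^1*123517^1*191189^(  -  1) = - 1605721/1911890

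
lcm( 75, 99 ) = 2475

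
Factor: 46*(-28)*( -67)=2^3*7^1*23^1*67^1 = 86296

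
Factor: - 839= - 839^1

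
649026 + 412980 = 1062006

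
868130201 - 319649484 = 548480717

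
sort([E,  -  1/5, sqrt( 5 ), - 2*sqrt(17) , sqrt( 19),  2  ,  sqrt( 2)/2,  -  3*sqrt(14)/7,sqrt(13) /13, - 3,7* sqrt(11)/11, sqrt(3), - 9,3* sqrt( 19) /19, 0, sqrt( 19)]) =[ - 9, - 2 * sqrt( 17 ), - 3, - 3 * sqrt(14) /7, - 1/5, 0, sqrt(13) /13, 3 * sqrt(19)/19, sqrt(2 ) /2,sqrt ( 3 ), 2, 7*sqrt (11)/11,sqrt( 5 ), E,  sqrt(19),  sqrt (19)]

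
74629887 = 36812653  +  37817234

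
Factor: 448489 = 541^1*829^1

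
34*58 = 1972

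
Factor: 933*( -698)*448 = - 291752832 = - 2^7 * 3^1*7^1*311^1 * 349^1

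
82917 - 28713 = 54204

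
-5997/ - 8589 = 1999/2863 = 0.70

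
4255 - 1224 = 3031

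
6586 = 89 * 74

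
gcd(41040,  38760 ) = 2280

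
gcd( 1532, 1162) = 2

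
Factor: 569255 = 5^1 * 257^1*443^1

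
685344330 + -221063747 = 464280583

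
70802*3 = 212406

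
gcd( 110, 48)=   2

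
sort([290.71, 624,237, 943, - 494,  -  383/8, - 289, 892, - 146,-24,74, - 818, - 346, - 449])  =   [ - 818, - 494, - 449, - 346, - 289, - 146, - 383/8, - 24,74, 237, 290.71, 624, 892, 943 ]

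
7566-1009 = 6557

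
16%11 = 5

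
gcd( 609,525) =21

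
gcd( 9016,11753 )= 161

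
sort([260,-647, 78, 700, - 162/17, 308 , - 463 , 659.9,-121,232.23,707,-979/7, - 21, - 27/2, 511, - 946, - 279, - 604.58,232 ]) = [ - 946,-647, - 604.58,-463 ,-279,  -  979/7,  -  121, - 21,-27/2, -162/17,78, 232,232.23 , 260, 308, 511, 659.9,700, 707 ]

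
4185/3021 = 1395/1007 = 1.39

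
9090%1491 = 144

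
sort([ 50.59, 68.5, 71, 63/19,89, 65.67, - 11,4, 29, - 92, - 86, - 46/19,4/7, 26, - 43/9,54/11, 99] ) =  [-92, - 86, - 11, - 43/9,-46/19,4/7,63/19,4,54/11, 26 , 29,50.59, 65.67, 68.5, 71,89, 99]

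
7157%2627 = 1903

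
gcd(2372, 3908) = 4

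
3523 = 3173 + 350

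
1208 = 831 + 377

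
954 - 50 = 904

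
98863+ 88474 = 187337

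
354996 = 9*39444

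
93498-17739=75759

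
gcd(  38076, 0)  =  38076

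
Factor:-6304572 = -2^2 * 3^2*73^1*2399^1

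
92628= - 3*( - 30876 ) 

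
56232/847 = 5112/77 = 66.39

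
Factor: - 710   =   - 2^1*5^1*71^1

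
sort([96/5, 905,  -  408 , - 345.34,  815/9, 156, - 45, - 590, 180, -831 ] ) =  [ - 831, -590 ,  -  408 , - 345.34,-45, 96/5 , 815/9 , 156,180,  905] 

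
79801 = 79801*1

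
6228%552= 156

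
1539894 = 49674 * 31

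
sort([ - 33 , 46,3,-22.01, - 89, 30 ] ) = [ - 89,-33, - 22.01, 3, 30,46]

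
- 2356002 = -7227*326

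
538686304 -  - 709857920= 1248544224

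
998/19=52 + 10/19 = 52.53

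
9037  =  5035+4002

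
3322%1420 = 482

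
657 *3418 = 2245626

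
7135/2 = 3567+1/2 = 3567.50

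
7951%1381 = 1046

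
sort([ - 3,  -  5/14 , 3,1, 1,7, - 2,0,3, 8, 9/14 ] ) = [ - 3, - 2, -5/14,0,9/14,1,1 , 3,3 , 7, 8]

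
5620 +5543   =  11163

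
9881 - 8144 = 1737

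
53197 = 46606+6591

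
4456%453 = 379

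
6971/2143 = 6971/2143 = 3.25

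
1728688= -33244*(-52 ) 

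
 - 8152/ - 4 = 2038+0/1 = 2038.00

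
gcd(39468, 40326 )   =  858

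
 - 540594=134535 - 675129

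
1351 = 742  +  609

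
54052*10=540520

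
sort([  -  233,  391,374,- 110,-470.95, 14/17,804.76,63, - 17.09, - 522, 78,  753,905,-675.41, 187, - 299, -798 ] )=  [ - 798 ,-675.41, - 522,-470.95, - 299,  -  233,-110, - 17.09 , 14/17,63,  78,187,374,391,753 , 804.76,905 ]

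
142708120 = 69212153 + 73495967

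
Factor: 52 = 2^2 * 13^1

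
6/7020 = 1/1170=0.00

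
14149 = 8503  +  5646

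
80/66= 40/33 = 1.21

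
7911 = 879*9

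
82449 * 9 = 742041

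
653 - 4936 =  -4283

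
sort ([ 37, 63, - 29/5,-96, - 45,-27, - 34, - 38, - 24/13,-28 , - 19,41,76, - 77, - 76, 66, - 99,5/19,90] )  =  [ - 99, - 96, - 77, - 76,-45, - 38,-34, - 28,-27,-19,  -  29/5,-24/13, 5/19,37, 41,63,  66 , 76,90] 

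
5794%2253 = 1288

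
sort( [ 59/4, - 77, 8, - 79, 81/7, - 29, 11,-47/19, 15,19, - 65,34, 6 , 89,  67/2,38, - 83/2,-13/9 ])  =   [ - 79, - 77, - 65, - 83/2  , - 29, - 47/19, - 13/9, 6, 8,11, 81/7,  59/4, 15, 19, 67/2, 34,  38, 89] 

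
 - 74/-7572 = 37/3786 = 0.01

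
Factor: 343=7^3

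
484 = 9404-8920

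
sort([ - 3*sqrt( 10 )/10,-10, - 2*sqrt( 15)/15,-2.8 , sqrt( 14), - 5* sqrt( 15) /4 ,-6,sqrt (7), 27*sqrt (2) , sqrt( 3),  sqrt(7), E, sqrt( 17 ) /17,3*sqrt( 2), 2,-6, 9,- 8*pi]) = [ - 8*pi, - 10,-6,-6,-5*sqrt(15 ) /4 , - 2.8 , - 3*sqrt( 10) /10, -2*sqrt(15)/15, sqrt(17 ) /17,sqrt(3) , 2  ,  sqrt( 7), sqrt( 7 ),E , sqrt( 14 ), 3*sqrt( 2) , 9,  27 * sqrt(2)]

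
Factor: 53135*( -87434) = -4645805590 = - 2^1*5^1*10627^1*43717^1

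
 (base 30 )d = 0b1101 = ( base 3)111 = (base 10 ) 13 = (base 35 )D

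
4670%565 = 150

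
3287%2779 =508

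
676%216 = 28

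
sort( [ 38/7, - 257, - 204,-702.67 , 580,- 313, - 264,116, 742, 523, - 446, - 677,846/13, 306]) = [ - 702.67, - 677,- 446, - 313, - 264, - 257, - 204, 38/7,846/13, 116,306,523, 580, 742]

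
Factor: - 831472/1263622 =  - 2^3*31^(-1 )*89^(  -  1)*157^1*229^( - 1 )*331^1=- 415736/631811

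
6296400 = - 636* ( - 9900)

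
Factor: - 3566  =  -2^1*1783^1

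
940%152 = 28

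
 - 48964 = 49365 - 98329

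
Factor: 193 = 193^1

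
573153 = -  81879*( - 7) 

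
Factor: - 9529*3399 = -3^1*11^1*13^1 *103^1*733^1 = -32389071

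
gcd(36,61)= 1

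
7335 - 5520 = 1815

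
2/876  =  1/438 = 0.00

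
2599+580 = 3179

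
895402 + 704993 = 1600395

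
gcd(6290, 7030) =370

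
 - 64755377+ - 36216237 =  - 100971614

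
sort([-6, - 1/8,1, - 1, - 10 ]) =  [-10, - 6, - 1, - 1/8, 1]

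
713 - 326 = 387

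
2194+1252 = 3446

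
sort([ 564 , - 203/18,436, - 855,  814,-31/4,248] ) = [  -  855, - 203/18, - 31/4, 248,436,564, 814] 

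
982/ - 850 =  - 2+ 359/425  =  -1.16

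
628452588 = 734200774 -105748186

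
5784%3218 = 2566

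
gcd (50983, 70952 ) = 1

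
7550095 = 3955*1909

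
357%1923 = 357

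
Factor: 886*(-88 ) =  - 2^4*11^1  *443^1 =- 77968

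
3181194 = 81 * 39274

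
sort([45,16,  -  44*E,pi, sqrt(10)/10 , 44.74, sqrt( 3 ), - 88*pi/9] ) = [  -  44*E, - 88 * pi/9,sqrt(10)/10, sqrt(3), pi, 16, 44.74, 45 ] 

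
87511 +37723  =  125234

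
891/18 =99/2 = 49.50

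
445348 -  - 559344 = 1004692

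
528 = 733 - 205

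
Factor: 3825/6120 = 5/8=2^(  -  3 )*5^1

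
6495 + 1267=7762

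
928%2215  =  928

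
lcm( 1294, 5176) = 5176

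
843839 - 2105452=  - 1261613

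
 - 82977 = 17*( - 4881) 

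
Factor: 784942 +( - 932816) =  - 2^1 * 107^1 * 691^1=-147874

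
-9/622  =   - 1 + 613/622 = - 0.01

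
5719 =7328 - 1609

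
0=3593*0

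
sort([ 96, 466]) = [ 96,466 ]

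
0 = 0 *358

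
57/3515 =3/185 = 0.02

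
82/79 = 1 + 3/79  =  1.04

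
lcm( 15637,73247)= 1391693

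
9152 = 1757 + 7395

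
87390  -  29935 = 57455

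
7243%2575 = 2093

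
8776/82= 107+1/41=107.02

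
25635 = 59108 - 33473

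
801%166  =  137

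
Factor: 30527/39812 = 2^ (-2)*7^3*37^( - 1 )*89^1*269^( - 1 ) 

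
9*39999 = 359991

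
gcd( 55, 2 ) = 1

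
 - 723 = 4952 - 5675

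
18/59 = 18/59 = 0.31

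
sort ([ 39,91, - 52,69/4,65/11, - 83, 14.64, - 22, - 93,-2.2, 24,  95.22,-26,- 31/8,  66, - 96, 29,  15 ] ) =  [-96,- 93, -83 ,  -  52, - 26, - 22 ,-31/8 ,  -  2.2, 65/11,  14.64, 15 , 69/4, 24, 29,  39, 66,91,95.22 ] 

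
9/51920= 9/51920= 0.00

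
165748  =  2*82874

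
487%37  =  6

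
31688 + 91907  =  123595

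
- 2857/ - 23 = 124 +5/23 =124.22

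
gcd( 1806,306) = 6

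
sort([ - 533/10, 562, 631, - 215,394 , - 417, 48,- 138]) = [ - 417, - 215, - 138, -533/10,48, 394 , 562, 631]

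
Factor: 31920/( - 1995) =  - 2^4   =  -  16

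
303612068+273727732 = 577339800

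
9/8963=9/8963=0.00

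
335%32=15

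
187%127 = 60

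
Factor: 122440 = 2^3 * 5^1*3061^1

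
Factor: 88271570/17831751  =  2^1*3^ (-1 )*5^1*7^( - 1) * 31^1*284747^1 * 849131^( - 1)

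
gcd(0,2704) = 2704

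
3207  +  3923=7130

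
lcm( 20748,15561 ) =62244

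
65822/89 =739 + 51/89 = 739.57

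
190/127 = 1 + 63/127 = 1.50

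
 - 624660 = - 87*7180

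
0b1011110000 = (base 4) 23300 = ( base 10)752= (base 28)qo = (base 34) m4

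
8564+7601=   16165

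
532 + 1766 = 2298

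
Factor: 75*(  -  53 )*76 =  -2^2*3^1*5^2 * 19^1*53^1=- 302100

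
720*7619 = 5485680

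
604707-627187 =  - 22480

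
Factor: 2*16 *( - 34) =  - 2^6*17^1= - 1088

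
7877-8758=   -  881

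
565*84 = 47460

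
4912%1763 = 1386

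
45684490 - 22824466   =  22860024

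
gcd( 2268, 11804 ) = 4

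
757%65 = 42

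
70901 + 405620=476521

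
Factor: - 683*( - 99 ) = 3^2*11^1*683^1 =67617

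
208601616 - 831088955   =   - 622487339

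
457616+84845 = 542461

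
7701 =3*2567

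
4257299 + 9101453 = 13358752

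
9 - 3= 6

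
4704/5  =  940 + 4/5 = 940.80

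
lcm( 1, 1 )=1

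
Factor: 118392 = 2^3*3^1*4933^1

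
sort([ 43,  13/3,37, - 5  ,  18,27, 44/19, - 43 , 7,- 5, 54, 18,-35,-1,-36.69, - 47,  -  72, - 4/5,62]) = [ - 72, - 47, - 43 , - 36.69, - 35, - 5 , - 5, - 1 , -4/5, 44/19,13/3,7, 18, 18, 27 , 37, 43, 54, 62 ] 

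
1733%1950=1733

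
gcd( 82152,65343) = 3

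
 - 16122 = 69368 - 85490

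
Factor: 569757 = 3^1*179^1 * 1061^1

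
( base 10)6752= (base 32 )6j0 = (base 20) ghc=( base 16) 1a60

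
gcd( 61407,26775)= 9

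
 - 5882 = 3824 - 9706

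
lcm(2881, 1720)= 115240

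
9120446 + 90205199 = 99325645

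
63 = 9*7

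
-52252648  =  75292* ( - 694)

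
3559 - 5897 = -2338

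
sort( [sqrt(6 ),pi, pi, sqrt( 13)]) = [ sqrt( 6),pi , pi,sqrt(13)] 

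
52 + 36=88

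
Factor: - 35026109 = - 35026109^1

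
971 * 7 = 6797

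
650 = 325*2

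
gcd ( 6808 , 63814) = 2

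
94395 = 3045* 31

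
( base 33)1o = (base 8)71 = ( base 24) 29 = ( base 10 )57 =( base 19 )30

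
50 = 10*5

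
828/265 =828/265   =  3.12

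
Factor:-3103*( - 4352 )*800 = 10803404800= 2^13*5^2*17^1*29^1*107^1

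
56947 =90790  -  33843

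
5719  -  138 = 5581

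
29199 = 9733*3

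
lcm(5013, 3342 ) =10026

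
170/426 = 85/213 = 0.40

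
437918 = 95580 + 342338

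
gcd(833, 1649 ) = 17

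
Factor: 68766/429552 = 73/456 = 2^(-3 ) * 3^( - 1 ) * 19^(-1 )*73^1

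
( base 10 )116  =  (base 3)11022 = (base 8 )164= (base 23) 51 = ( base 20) 5G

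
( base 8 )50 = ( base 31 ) 19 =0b101000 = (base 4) 220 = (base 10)40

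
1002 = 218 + 784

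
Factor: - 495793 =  - 71^1*6983^1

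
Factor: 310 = 2^1*5^1*31^1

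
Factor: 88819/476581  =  7^( - 1 )*103^ (  -  1 )*661^(- 1 )*88819^1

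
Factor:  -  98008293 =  - 3^1*  137^1 * 238463^1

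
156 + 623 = 779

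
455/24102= 35/1854=0.02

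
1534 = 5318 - 3784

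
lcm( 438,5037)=10074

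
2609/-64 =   -  2609/64 = - 40.77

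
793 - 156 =637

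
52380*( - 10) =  - 523800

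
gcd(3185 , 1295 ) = 35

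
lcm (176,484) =1936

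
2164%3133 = 2164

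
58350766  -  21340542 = 37010224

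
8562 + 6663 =15225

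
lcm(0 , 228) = 0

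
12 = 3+9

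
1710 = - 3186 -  - 4896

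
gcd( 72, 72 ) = 72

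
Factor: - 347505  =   - 3^1*5^1*23167^1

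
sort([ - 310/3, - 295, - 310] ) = [ - 310,-295, - 310/3 ] 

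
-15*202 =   -  3030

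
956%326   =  304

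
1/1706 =1/1706 = 0.00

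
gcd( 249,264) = 3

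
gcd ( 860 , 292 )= 4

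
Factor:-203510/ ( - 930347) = 2^1*5^1*11^ ( - 1 )*47^1* 83^(  -  1 )*433^1 * 1019^(  -  1 ) 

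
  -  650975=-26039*25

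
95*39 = 3705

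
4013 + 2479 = 6492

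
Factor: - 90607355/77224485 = - 3^( - 1)*13^ ( - 1)*113^1* 239^( - 1)* 1657^(-1)* 160367^1 = -  18121471/15444897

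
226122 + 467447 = 693569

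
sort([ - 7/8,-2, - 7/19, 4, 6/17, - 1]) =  [ - 2, - 1,  -  7/8, - 7/19, 6/17, 4 ] 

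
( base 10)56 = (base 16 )38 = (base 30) 1q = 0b111000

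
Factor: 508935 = 3^1*5^1*7^1*37^1  *131^1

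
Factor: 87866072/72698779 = 2^3*7^1*23^1*68219^1*72698779^(-1)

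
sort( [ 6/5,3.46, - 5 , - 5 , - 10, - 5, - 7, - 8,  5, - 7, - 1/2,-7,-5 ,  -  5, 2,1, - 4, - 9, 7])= [  -  10,-9,- 8, -7,- 7, - 7, - 5, - 5, - 5 , - 5 , - 5, - 4, - 1/2,  1, 6/5, 2,3.46,5,7]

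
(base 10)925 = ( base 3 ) 1021021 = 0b1110011101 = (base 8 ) 1635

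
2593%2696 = 2593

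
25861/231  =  2351/21= 111.95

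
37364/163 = 229 + 37/163= 229.23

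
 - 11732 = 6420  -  18152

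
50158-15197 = 34961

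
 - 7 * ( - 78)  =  546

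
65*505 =32825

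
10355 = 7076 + 3279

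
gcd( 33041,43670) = 1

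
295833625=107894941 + 187938684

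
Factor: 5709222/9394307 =2^1*3^2  *13^( - 1 )*317179^1*722639^( - 1)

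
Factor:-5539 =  - 29^1*191^1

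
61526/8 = 7690  +  3/4= 7690.75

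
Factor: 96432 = 2^4*3^1*7^2*41^1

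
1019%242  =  51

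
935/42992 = 935/42992  =  0.02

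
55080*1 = 55080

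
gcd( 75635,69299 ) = 1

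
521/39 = 521/39 =13.36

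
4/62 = 2/31 = 0.06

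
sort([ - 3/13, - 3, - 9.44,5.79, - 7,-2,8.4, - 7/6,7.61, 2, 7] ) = [ - 9.44, - 7, - 3 , - 2 , - 7/6, - 3/13,  2,5.79,7,7.61,8.4]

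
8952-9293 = -341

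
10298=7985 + 2313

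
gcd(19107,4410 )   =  9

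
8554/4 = 2138 + 1/2 = 2138.50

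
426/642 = 71/107 =0.66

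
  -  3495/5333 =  - 1 + 1838/5333 = -  0.66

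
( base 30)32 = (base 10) 92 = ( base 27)3b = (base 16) 5C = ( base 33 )2Q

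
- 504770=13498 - 518268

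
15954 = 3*5318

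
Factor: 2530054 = 2^1*67^1*79^1 * 239^1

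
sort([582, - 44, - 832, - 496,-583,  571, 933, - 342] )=[ - 832, - 583, - 496,  -  342, - 44,571, 582,933 ] 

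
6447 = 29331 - 22884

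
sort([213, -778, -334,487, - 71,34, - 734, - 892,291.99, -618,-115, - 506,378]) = [ - 892,  -  778,  -  734,  -  618, - 506, - 334,- 115 , - 71,34,  213,291.99,378, 487 ]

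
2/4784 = 1/2392 = 0.00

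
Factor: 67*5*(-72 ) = -24120=- 2^3*3^2*5^1*67^1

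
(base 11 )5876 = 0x1e1a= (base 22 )fk6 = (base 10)7706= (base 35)6A6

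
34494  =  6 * 5749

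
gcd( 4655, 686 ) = 49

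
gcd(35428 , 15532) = 4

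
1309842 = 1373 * 954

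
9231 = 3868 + 5363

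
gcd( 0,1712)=1712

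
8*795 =6360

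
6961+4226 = 11187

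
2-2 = 0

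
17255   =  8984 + 8271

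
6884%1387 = 1336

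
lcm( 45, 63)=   315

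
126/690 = 21/115 = 0.18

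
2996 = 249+2747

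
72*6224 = 448128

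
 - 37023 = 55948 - 92971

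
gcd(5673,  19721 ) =1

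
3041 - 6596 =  - 3555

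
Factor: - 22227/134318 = -93/562 =-2^( - 1 )*3^1*31^1*281^( - 1)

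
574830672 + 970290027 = 1545120699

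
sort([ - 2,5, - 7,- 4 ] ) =[ - 7 , - 4,- 2,5]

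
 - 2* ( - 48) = 96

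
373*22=8206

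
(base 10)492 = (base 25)jh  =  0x1ec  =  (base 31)FR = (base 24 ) kc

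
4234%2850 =1384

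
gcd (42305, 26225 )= 5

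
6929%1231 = 774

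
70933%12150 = 10183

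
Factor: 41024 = 2^6*641^1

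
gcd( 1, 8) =1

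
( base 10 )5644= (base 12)3324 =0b1011000001100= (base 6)42044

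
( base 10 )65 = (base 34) 1v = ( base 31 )23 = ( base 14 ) 49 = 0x41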